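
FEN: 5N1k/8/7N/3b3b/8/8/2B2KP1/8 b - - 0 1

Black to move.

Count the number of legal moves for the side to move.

20

Black to move; king on h8.
In check: no.
Legal moves: Kg7, Be8, Bhf7, Bg6, Bg4, Bhf3, Be2, Bd1, Bg8, Ba8, Bdf7, Bb7, Be6, Bc6, Be4, Bc4, Bdf3, Bb3, Bxg2, Ba2.
Count: 20.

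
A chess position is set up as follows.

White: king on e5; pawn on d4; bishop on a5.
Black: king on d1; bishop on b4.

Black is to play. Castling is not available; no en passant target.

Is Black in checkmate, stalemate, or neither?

Black to move; black king on d1.
In check: no.
Legal moves for Black: Bf8, Be7, Bd6+, Bc5, Bxa5, Bc3, Ba3, Bd2, Be1, Ke2, Kd2, Kc2, Ke1, Kc1.
Black has 14 legal moves and is not in check → neither.

neither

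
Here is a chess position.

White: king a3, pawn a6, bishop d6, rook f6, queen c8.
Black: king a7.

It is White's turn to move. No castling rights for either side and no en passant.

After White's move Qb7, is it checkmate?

After Qb7: black king on a7; in check: yes, from the white queen on b7.
King squares — a6: attacked by Qb7; b6: attacked by Qb7; b7: attacked by Pa6; a8: attacked by Qb7; b8: attacked by Bd6.
Black has no legal moves → checkmate.

yes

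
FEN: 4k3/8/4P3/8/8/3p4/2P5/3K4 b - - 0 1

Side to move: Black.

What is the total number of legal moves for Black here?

Black to move; king on e8.
In check: no.
Legal moves: Kf8, Kd8, Ke7, dxc2+, d2.
Count: 5.

5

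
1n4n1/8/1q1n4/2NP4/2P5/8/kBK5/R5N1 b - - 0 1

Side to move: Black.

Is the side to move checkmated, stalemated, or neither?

checkmate

Black to move; black king on a2.
In check: yes, from the white rook on a1.
King squares — a1: attacked by Bb2; b1: attacked by Ra1; b2: attacked by Kc2; a3: attacked by Ra1; b3: attacked by Kc2.
Legal moves for Black: none.
In check with no legal moves → checkmate.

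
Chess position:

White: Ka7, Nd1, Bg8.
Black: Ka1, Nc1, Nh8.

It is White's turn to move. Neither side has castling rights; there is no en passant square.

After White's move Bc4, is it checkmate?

no

After Bc4: black king on a1; in check: no.
Black is not in check, so this cannot be checkmate.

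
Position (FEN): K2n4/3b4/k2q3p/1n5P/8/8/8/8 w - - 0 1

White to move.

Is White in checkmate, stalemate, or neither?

White to move; white king on a8.
In check: no.
King squares — a7: attacked by Nb5; b7: attacked by Ka6; b8: attacked by Qd6.
Legal moves for White: none.
Not in check and no legal moves → stalemate.

stalemate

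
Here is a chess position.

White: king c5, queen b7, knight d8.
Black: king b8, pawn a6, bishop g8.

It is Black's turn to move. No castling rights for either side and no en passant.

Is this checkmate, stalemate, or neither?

Black to move; black king on b8.
In check: yes, from the white queen on b7.
King squares — a7: attacked by Qb7; b7: attacked by Nd8; c7: attacked by Qb7; a8: attacked by Qb7; c8: attacked by Qb7.
Legal moves for Black: none.
In check with no legal moves → checkmate.

checkmate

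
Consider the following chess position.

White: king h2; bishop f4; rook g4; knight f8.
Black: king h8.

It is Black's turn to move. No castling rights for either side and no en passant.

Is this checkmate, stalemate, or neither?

stalemate

Black to move; black king on h8.
In check: no.
King squares — g7: attacked by Rg4; h7: attacked by Nf8; g8: attacked by Rg4.
Legal moves for Black: none.
Not in check and no legal moves → stalemate.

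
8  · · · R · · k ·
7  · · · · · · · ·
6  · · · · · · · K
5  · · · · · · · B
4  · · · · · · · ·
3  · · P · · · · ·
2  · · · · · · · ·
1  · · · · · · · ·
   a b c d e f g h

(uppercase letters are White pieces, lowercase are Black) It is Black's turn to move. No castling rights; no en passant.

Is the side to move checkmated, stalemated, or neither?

checkmate

Black to move; black king on g8.
In check: yes, from the white rook on d8.
King squares — f7: attacked by Bh5; g7: attacked by Kh6; h7: attacked by Kh6; f8: attacked by Rd8; h8: attacked by Rd8.
Legal moves for Black: none.
In check with no legal moves → checkmate.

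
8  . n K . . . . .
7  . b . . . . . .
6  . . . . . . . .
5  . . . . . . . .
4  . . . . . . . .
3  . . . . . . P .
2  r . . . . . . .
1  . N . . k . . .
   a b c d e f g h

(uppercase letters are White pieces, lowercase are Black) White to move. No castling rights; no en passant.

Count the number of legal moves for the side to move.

White to move; king on c8.
In check: yes, from the black bishop on b7.
Legal moves: Kd8, Kxb8, Kc7, Kxb7.
Count: 4.

4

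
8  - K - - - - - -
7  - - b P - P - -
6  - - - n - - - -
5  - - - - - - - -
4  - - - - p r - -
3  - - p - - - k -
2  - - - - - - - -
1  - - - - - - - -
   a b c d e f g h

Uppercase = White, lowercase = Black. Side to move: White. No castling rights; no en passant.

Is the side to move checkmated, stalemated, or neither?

neither

White to move; white king on b8.
In check: yes, from the black bishop on c7.
Legal moves for White: Ka8, Kxc7, Ka7.
White is in check but has 3 legal moves → neither.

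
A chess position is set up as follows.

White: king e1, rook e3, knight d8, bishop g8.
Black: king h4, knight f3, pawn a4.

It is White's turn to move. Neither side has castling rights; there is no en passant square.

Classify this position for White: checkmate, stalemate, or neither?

neither

White to move; white king on e1.
In check: yes, from the black knight on f3.
King squares — d1: available; f1: available; d2: attacked by Nf3; e2: available; f2: available.
Legal moves for White: Kf2, Ke2, Kf1, Kd1, Rxf3.
White is in check but has 5 legal moves → neither.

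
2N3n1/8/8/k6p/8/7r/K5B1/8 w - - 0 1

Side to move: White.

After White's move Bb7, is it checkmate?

no

After Bb7: black king on a5; in check: no.
Black is not in check, so this cannot be checkmate.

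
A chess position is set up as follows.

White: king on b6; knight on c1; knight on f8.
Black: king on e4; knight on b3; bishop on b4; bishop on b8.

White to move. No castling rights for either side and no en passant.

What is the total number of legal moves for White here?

12

White to move; king on b6.
In check: no.
Legal moves: Nh7, Nd7, Ng6, Ne6, Kb7, Kc6, Ka6, Kb5, Nd3, Nxb3, Ne2, Na2.
Count: 12.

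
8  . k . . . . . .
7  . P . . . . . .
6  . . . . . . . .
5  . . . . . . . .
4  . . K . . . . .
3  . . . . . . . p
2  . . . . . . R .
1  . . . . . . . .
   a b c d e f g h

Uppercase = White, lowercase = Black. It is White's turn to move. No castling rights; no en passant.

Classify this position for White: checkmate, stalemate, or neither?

neither

White to move; white king on c4.
In check: no.
Legal moves for White include: Kd5, Kc5, Kb5, Kd4, Kb4, Kd3, Kc3, Kb3, Rg8+, Rg7, Rg6, Rg5, Rg4, Rg3, Rh2, Rf2, Re2, Rd2, ... (list truncated; more exist).
White has legal moves and is not in check → neither.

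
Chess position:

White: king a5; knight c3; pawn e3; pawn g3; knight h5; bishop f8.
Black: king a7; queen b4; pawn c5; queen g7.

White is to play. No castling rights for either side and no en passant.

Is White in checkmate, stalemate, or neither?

White to move; white king on a5.
In check: yes, from the black queen on b4.
King squares — a4: attacked by Qb4; b4: attacked by Pc5; b5: attacked by Qb4; a6: attacked by Ka7; b6: attacked by Qb4.
Legal moves for White: none.
In check with no legal moves → checkmate.

checkmate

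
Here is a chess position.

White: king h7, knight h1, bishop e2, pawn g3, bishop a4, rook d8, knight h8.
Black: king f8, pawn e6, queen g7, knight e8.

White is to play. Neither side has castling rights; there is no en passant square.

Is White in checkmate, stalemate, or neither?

White to move; white king on h7.
In check: yes, from the black queen on g7.
King squares — g6: attacked by Qg7; h6: attacked by Qg7; g7: attacked by Ne8; g8: attacked by Qg7; h8: own knight.
Legal moves for White: none.
In check with no legal moves → checkmate.

checkmate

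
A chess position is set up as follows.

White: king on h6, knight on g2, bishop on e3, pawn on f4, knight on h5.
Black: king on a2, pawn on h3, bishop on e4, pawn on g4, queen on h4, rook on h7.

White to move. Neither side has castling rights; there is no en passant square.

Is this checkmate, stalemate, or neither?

White to move; white king on h6.
In check: yes, from the black rook on h7.
King squares — g5: attacked by Qh4; h5: own knight; g6: attacked by Be4; g7: attacked by Rh7; h7: attacked by Be4.
Legal moves for White: none.
In check with no legal moves → checkmate.

checkmate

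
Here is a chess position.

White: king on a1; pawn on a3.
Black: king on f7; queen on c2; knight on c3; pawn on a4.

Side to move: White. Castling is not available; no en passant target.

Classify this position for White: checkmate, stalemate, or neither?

stalemate

White to move; white king on a1.
In check: no.
King squares — b1: attacked by Qc2; a2: attacked by Qc2; b2: attacked by Qc2.
Legal moves for White: none.
Not in check and no legal moves → stalemate.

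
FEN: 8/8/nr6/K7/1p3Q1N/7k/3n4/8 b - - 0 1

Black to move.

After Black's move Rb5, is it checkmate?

After Rb5: white king on a5; in check: yes, from the black rook on b5.
White has 3 legal replies: Kxa6, Kxb5, Ka4.
In check but a legal move exists → not checkmate.

no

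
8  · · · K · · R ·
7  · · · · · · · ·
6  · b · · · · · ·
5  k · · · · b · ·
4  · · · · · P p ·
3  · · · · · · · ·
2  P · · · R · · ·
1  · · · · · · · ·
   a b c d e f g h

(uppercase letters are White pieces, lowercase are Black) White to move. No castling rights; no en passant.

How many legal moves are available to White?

White to move; king on d8.
In check: yes, from the black bishop on b6.
Legal moves: Ke8, Ke7.
Count: 2.

2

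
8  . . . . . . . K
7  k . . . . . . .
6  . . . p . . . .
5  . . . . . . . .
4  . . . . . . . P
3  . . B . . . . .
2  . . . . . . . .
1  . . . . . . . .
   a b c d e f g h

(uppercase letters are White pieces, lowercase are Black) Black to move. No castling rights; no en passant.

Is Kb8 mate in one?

no

After Kb8: white king on h8; in check: no.
White is not in check, so this cannot be checkmate.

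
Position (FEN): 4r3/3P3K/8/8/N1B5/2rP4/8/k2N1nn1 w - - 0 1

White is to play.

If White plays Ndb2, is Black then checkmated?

After Ndb2: black king on a1; in check: no.
Black is not in check, so this cannot be checkmate.

no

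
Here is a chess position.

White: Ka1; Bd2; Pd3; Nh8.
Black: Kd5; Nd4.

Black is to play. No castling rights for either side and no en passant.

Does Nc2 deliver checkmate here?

no

After Nc2: white king on a1; in check: yes, from the black knight on c2.
White has 3 legal replies: Kb2, Ka2, Kb1.
In check but a legal move exists → not checkmate.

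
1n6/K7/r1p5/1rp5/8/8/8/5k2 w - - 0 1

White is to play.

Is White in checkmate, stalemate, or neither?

White to move; white king on a7.
In check: yes, from the black rook on a6.
King squares — a6: attacked by Nb8; b6: attacked by Rb5; b7: attacked by Rb5; a8: attacked by Ra6; b8: attacked by Rb5.
Legal moves for White: none.
In check with no legal moves → checkmate.

checkmate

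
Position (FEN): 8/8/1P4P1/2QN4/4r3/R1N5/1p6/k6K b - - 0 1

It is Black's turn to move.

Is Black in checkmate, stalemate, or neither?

Black to move; black king on a1.
In check: yes, from the white rook on a3.
King squares — b1: attacked by Nc3; a2: attacked by Ra3; b2: own pawn.
Legal moves for Black: none.
In check with no legal moves → checkmate.

checkmate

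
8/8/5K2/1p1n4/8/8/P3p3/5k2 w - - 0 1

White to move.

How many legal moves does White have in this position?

White to move; king on f6.
In check: yes, from the black knight on d5.
Legal moves: Kg7, Kf7, Kg6, Ke6, Kg5, Kf5, Ke5.
Count: 7.

7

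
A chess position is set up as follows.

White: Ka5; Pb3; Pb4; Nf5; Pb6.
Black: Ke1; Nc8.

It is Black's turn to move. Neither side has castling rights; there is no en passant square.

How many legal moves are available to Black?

9

Black to move; king on e1.
In check: no.
Legal moves: Ne7, Na7, Nd6, Nxb6, Kf2, Ke2, Kd2, Kf1, Kd1.
Count: 9.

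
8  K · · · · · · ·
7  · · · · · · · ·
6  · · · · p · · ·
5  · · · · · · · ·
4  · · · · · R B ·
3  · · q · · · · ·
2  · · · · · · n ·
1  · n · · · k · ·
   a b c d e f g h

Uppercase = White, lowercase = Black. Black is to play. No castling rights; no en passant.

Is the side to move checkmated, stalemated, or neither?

Black to move; black king on f1.
In check: yes, from the white rook on f4.
King squares — e1: available; g1: available; e2: attacked by Bg4; f2: attacked by Rf4; g2: own knight.
Legal moves for Black: Kg1, Ke1, Qf3+, Nxf4.
Black is in check but has 4 legal moves → neither.

neither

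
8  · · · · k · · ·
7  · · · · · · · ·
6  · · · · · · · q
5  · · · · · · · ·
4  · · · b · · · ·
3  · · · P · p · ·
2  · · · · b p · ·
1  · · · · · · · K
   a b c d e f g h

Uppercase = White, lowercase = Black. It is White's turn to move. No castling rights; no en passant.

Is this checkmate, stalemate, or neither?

checkmate

White to move; white king on h1.
In check: yes, from the black queen on h6.
King squares — g1: attacked by Pf2; g2: attacked by Pf3; h2: attacked by Qh6.
Legal moves for White: none.
In check with no legal moves → checkmate.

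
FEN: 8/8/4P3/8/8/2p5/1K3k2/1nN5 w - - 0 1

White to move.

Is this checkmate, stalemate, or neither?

neither

White to move; white king on b2.
In check: yes, from the black pawn on c3.
King squares — a1: available; b1: available; c1: own knight; a2: available; c2: available; a3: attacked by Nb1; b3: available; c3: attacked by Nb1.
Legal moves for White: Kb3, Kc2, Ka2, Kxb1, Ka1.
White is in check but has 5 legal moves → neither.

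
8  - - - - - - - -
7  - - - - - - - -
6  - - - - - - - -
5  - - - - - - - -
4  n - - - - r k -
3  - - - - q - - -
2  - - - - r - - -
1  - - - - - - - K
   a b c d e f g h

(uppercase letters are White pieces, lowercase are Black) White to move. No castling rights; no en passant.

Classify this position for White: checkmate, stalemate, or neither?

White to move; white king on h1.
In check: no.
King squares — g1: attacked by Qe3; g2: attacked by Re2; h2: attacked by Re2.
Legal moves for White: none.
Not in check and no legal moves → stalemate.

stalemate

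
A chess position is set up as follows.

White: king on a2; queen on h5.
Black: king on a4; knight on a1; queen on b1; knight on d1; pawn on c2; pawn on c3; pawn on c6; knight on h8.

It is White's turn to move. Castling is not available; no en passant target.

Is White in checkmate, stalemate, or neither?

checkmate

White to move; white king on a2.
In check: yes, from the black queen on b1.
King squares — a1: attacked by Qb1; b1: attacked by Pc2; b2: attacked by Qb1; a3: attacked by Ka4; b3: attacked by Na1.
Legal moves for White: none.
In check with no legal moves → checkmate.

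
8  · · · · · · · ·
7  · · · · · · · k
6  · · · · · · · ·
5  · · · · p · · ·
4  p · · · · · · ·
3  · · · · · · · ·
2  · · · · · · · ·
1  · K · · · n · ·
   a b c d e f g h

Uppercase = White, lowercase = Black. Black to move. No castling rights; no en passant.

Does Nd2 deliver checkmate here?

After Nd2: white king on b1; in check: yes, from the black knight on d2.
White has 5 legal replies: Kc2, Kb2, Ka2, Kc1, Ka1.
In check but a legal move exists → not checkmate.

no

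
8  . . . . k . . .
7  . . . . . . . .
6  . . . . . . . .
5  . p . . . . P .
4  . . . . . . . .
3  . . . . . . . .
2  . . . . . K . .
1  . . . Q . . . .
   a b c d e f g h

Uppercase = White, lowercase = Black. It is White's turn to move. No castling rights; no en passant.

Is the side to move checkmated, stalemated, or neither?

neither

White to move; white king on f2.
In check: no.
Legal moves for White include: Kg3, Kf3, Ke3, Kg2, Ke2, Kg1, Kf1, Ke1, Qd8+, Qd7+, Qd6, Qh5+, Qd5, Qg4, Qd4, Qa4, Qf3, Qd3, ... (list truncated; more exist).
White has legal moves and is not in check → neither.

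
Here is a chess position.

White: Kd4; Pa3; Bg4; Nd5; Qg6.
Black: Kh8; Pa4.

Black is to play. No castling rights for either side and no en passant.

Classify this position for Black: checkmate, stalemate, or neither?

stalemate

Black to move; black king on h8.
In check: no.
King squares — g7: attacked by Qg6; h7: attacked by Qg6; g8: attacked by Qg6.
Legal moves for Black: none.
Not in check and no legal moves → stalemate.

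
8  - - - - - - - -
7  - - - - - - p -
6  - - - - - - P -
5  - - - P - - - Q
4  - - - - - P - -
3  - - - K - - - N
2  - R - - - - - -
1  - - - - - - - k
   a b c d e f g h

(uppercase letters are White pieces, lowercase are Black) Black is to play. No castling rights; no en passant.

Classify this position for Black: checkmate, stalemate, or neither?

Black to move; black king on h1.
In check: no.
King squares — g1: attacked by Nh3; g2: attacked by Rb2; h2: attacked by Rb2.
Legal moves for Black: none.
Not in check and no legal moves → stalemate.

stalemate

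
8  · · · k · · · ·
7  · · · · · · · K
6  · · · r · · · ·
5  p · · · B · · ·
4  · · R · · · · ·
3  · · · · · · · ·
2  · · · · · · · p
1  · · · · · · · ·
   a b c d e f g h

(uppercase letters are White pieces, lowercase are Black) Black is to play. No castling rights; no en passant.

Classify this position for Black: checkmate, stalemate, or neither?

neither

Black to move; black king on d8.
In check: no.
Legal moves for Black include: Ke8, Ke7, Kd7, Rd7+, Rh6+, Rg6, Rf6, Re6, Rc6, Rb6, Ra6, Rd5, Rd4, Rd3, Rd2, Rd1, a4, h1=Q+, ... (list truncated; more exist).
Black has legal moves and is not in check → neither.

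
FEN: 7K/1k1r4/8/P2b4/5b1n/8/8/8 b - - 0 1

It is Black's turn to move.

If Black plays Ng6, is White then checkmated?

After Ng6: white king on h8; in check: yes, from the black knight on g6.
King squares — g7: attacked by Rd7; h7: attacked by Rd7; g8: attacked by Bd5.
White has no legal moves → checkmate.

yes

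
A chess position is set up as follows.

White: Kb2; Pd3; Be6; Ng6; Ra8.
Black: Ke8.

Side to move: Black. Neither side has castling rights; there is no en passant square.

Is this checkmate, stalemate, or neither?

checkmate

Black to move; black king on e8.
In check: yes, from the white rook on a8.
King squares — d7: attacked by Be6; e7: attacked by Ng6; f7: attacked by Be6; d8: attacked by Ra8; f8: attacked by Ng6.
Legal moves for Black: none.
In check with no legal moves → checkmate.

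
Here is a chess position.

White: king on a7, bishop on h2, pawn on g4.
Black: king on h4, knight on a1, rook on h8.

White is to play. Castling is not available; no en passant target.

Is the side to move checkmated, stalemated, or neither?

White to move; white king on a7.
In check: no.
Legal moves for White: Kb7, Kb6, Ka6, Bb8, Bc7, Bd6, Be5, Bf4, Bg3+, Bg1, g5.
White has 11 legal moves and is not in check → neither.

neither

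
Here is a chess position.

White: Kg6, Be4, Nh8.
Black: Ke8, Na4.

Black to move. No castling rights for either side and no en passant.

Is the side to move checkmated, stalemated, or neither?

Black to move; black king on e8.
In check: no.
Legal moves for Black: Kf8, Kd8, Ke7, Kd7, Nb6, Nc5, Nc3, Nb2.
Black has 8 legal moves and is not in check → neither.

neither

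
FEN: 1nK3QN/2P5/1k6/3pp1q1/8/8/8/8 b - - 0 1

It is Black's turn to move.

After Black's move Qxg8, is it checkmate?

After Qxg8: white king on c8; in check: yes, from the black queen on g8.
King squares — b7: attacked by Kb6; c7: own pawn; d7: attacked by Nb8; b8: attacked by Qg8; d8: attacked by Qg8.
White has no legal moves → checkmate.

yes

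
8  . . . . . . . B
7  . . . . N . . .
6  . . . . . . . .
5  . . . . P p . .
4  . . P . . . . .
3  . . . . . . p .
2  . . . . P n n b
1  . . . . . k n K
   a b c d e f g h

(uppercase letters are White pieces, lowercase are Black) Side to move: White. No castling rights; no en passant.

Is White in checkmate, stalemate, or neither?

White to move; white king on h1.
In check: yes, from the black knight on f2.
King squares — g1: attacked by Kf1; g2: attacked by Kf1; h2: attacked by Pg3.
Legal moves for White: none.
In check with no legal moves → checkmate.

checkmate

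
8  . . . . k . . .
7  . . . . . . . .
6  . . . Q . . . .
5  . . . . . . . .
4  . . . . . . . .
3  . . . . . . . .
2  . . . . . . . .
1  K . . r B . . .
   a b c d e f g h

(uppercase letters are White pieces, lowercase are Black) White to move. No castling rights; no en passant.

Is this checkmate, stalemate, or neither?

White to move; white king on a1.
In check: yes, from the black rook on d1.
King squares — b1: attacked by Rd1; a2: available; b2: available.
Legal moves for White: Kb2, Ka2, Qxd1.
White is in check but has 3 legal moves → neither.

neither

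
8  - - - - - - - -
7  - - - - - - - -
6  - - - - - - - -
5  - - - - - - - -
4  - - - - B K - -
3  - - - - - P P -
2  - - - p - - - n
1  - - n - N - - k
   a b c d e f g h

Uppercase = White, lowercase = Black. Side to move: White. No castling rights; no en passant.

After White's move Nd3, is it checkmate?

no

After Nd3: black king on h1; in check: no.
Black is not in check, so this cannot be checkmate.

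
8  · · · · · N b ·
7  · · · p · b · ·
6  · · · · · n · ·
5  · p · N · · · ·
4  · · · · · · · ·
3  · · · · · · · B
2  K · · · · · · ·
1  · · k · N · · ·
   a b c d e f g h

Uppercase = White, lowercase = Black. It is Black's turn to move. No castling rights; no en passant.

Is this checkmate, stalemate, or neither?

Black to move; black king on c1.
In check: no.
Legal moves for Black: Bh7, Be8, Bg6, Be6, Bh5, Bxd5+, Ne8, Nh7, Nh5, Nxd5, Ng4, Ne4, Kd2, Kd1, d6, b4.
Black has 16 legal moves and is not in check → neither.

neither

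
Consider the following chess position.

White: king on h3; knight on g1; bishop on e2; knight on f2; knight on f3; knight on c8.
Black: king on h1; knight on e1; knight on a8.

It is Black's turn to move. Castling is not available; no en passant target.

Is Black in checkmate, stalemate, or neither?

Black to move; black king on h1.
In check: yes, from the white knight on f2.
King squares — g1: attacked by Nf3; g2: attacked by Kh3; h2: attacked by Nf3.
Legal moves for Black: none.
In check with no legal moves → checkmate.

checkmate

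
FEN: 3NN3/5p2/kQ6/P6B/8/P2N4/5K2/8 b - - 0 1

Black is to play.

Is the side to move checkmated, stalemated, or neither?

checkmate

Black to move; black king on a6.
In check: yes, from the white queen on b6.
King squares — a5: attacked by Qb6; b5: attacked by Qb6; b6: attacked by Pa5; a7: attacked by Qb6; b7: attacked by Qb6.
Legal moves for Black: none.
In check with no legal moves → checkmate.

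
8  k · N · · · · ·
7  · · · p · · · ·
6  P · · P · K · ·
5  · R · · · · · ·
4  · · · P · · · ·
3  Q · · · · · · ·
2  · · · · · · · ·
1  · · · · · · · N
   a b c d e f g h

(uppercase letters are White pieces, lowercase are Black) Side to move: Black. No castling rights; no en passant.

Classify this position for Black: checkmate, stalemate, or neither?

stalemate

Black to move; black king on a8.
In check: no.
King squares — a7: attacked by Nc8; b7: attacked by Rb5; b8: attacked by Rb5.
Legal moves for Black: none.
Not in check and no legal moves → stalemate.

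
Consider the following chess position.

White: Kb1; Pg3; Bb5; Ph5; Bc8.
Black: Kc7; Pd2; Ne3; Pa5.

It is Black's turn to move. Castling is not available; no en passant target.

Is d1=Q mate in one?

no

After d1=Q: white king on b1; in check: yes, from the black queen on d1.
White has 2 legal replies: Kb2, Ka2.
In check but a legal move exists → not checkmate.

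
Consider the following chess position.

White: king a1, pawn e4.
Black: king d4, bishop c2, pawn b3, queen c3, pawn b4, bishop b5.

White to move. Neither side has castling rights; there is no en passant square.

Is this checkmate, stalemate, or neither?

checkmate

White to move; white king on a1.
In check: yes, from the black queen on c3.
King squares — b1: attacked by Bc2; a2: attacked by Pb3; b2: attacked by Qc3.
Legal moves for White: none.
In check with no legal moves → checkmate.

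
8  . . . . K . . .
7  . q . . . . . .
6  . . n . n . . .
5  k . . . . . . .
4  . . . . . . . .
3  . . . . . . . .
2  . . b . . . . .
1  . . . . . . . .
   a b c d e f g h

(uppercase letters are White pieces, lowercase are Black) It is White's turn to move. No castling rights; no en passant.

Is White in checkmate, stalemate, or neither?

stalemate

White to move; white king on e8.
In check: no.
King squares — d7: attacked by Qb7; e7: attacked by Nc6; f7: attacked by Qb7; d8: attacked by Nc6; f8: attacked by Ne6.
Legal moves for White: none.
Not in check and no legal moves → stalemate.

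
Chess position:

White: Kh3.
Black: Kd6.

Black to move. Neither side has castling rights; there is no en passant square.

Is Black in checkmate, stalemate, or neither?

Black to move; black king on d6.
In check: no.
Legal moves for Black: Ke7, Kd7, Kc7, Ke6, Kc6, Ke5, Kd5, Kc5.
Black has 8 legal moves and is not in check → neither.

neither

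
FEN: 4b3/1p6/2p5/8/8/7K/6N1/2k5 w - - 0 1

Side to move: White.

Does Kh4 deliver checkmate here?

no

After Kh4: black king on c1; in check: no.
Black is not in check, so this cannot be checkmate.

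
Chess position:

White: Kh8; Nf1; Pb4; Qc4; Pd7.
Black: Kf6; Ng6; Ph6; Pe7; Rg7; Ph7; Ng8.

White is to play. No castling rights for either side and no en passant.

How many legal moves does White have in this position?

White to move; king on h8.
In check: yes, from the black knight on g6.
Legal moves: none.
Count: 0.

0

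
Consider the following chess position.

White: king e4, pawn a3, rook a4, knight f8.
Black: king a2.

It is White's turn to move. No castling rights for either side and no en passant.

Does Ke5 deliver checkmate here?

After Ke5: black king on a2; in check: no.
Black is not in check, so this cannot be checkmate.

no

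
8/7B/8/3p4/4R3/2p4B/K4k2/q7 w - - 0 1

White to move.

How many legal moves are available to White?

White to move; king on a2.
In check: yes, from the black queen on a1.
Legal moves: Kb3, Kxa1.
Count: 2.

2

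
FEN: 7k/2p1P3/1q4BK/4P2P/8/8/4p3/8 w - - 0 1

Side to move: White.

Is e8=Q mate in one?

yes

After e8=Q: black king on h8; in check: yes, from the white queen on e8.
King squares — g7: attacked by Kh6; h7: attacked by Bg6; g8: attacked by Qe8.
Black has no legal moves → checkmate.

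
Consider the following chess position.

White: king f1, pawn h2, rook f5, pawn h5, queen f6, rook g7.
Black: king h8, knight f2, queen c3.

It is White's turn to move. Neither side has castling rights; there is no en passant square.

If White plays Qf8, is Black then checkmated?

yes

After Qf8: black king on h8; in check: yes, from the white queen on f8.
King squares — g7: attacked by Qf8; h7: attacked by Rg7; g8: attacked by Rg7.
Black has no legal moves → checkmate.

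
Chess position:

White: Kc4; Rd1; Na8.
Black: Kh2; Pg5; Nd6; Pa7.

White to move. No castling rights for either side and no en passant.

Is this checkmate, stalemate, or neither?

White to move; white king on c4.
In check: yes, from the black knight on d6.
Legal moves for White: Kd5, Kc5, Kd4, Kb4, Kd3, Kc3, Kb3, Rxd6.
White is in check but has 8 legal moves → neither.

neither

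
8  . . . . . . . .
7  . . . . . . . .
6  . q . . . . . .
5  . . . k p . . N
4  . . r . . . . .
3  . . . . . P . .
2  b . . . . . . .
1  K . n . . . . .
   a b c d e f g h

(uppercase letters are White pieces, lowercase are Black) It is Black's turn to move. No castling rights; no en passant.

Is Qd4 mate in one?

After Qd4: white king on a1; in check: yes, from the black queen on d4.
King squares — b1: attacked by Ba2; a2: attacked by Nc1; b2: attacked by Qd4.
White has no legal moves → checkmate.

yes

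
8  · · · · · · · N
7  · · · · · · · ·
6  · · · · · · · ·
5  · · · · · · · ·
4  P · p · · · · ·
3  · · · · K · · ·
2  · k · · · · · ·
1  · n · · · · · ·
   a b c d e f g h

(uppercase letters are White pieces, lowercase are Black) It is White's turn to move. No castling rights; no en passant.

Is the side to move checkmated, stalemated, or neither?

neither

White to move; white king on e3.
In check: no.
Legal moves for White: Nf7, Ng6, Kf4, Ke4, Kd4, Kf3, Kf2, Ke2, a5.
White has 9 legal moves and is not in check → neither.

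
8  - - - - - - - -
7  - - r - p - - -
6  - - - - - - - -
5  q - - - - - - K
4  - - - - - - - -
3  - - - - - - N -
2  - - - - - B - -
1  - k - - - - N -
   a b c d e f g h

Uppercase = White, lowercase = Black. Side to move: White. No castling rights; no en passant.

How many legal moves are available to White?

6

White to move; king on h5.
In check: yes, from the black queen on a5.
Legal moves: Kh6, Kg6, Kh4, Kg4, Nf5, Bc5.
Count: 6.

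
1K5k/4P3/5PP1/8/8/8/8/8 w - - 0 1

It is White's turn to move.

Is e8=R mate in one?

yes

After e8=R: black king on h8; in check: yes, from the white rook on e8.
King squares — g7: attacked by Pf6; h7: attacked by Pg6; g8: attacked by Re8.
Black has no legal moves → checkmate.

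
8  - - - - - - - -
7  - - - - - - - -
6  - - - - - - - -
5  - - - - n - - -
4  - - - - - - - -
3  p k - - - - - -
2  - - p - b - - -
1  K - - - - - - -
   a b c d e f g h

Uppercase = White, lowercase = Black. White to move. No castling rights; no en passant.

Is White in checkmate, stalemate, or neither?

White to move; white king on a1.
In check: no.
King squares — b1: attacked by Pc2; a2: attacked by Kb3; b2: attacked by Pa3.
Legal moves for White: none.
Not in check and no legal moves → stalemate.

stalemate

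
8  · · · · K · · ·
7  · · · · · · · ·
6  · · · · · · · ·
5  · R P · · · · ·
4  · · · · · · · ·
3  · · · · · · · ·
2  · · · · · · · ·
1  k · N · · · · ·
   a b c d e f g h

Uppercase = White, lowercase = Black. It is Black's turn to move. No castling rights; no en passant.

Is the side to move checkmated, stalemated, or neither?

stalemate

Black to move; black king on a1.
In check: no.
King squares — b1: attacked by Rb5; a2: attacked by Nc1; b2: attacked by Rb5.
Legal moves for Black: none.
Not in check and no legal moves → stalemate.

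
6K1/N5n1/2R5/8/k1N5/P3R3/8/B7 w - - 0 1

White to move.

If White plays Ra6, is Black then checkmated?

After Ra6: black king on a4; in check: yes, from the white rook on a6.
King squares — a3: attacked by Re3; b3: attacked by Re3; b4: attacked by Pa3; a5: attacked by Nc4; b5: attacked by Na7.
Black has no legal moves → checkmate.

yes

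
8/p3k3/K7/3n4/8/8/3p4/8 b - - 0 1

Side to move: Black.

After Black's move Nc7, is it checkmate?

no

After Nc7: white king on a6; in check: yes, from the black knight on c7.
White has 3 legal replies: Kb7, Kxa7, Ka5.
In check but a legal move exists → not checkmate.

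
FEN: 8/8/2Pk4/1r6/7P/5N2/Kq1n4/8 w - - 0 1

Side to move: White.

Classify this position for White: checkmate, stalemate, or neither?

checkmate

White to move; white king on a2.
In check: yes, from the black queen on b2.
King squares — a1: attacked by Qb2; b1: attacked by Qb2; b2: attacked by Rb5; a3: attacked by Qb2; b3: attacked by Qb2.
Legal moves for White: none.
In check with no legal moves → checkmate.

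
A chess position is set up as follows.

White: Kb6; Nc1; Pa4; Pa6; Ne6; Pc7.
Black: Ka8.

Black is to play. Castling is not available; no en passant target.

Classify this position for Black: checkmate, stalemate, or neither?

Black to move; black king on a8.
In check: no.
King squares — a7: attacked by Kb6; b7: attacked by Pa6; b8: attacked by Pc7.
Legal moves for Black: none.
Not in check and no legal moves → stalemate.

stalemate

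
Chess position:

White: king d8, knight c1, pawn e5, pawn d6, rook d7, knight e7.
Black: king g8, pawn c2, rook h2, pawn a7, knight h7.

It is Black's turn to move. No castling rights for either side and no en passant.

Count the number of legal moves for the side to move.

4

Black to move; king on g8.
In check: yes, from the white knight on e7.
Legal moves: Kh8, Kf8, Kg7, Kf7.
Count: 4.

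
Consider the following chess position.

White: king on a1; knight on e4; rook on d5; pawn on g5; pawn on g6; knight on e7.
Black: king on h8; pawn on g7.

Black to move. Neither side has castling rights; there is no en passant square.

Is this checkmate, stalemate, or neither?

Black to move; black king on h8.
In check: no.
King squares — g7: own pawn; h7: attacked by Pg6; g8: attacked by Ne7.
Legal moves for Black: none.
Not in check and no legal moves → stalemate.

stalemate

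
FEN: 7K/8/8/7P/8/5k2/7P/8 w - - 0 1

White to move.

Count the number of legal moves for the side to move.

6

White to move; king on h8.
In check: no.
Legal moves: Kg8, Kh7, Kg7, h6, h3, h4.
Count: 6.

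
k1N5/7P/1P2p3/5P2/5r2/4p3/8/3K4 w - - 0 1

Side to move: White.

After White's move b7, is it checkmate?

After b7: black king on a8; in check: yes, from the white pawn on b7.
Black has 2 legal replies: Kb8, Kxb7.
In check but a legal move exists → not checkmate.

no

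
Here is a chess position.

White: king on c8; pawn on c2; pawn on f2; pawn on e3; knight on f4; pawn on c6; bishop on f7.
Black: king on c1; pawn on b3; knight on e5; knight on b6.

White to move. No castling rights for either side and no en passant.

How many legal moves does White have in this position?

4

White to move; king on c8.
In check: yes, from the black knight on b6.
Legal moves: Kd8, Kb8, Kc7, Kb7.
Count: 4.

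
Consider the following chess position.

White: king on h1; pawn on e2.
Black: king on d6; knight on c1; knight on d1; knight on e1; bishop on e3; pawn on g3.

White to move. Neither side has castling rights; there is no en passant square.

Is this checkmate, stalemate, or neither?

stalemate

White to move; white king on h1.
In check: no.
King squares — g1: attacked by Be3; g2: attacked by Ne1; h2: attacked by Pg3.
Legal moves for White: none.
Not in check and no legal moves → stalemate.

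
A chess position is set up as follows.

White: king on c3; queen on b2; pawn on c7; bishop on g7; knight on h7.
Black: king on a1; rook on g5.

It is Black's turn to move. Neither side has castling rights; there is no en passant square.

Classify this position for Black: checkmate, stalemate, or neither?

checkmate

Black to move; black king on a1.
In check: yes, from the white queen on b2.
King squares — b1: attacked by Qb2; a2: attacked by Qb2; b2: attacked by Kc3.
Legal moves for Black: none.
In check with no legal moves → checkmate.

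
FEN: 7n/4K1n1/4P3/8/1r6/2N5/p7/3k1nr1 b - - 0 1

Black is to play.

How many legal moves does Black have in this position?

Black to move; king on d1.
In check: yes, from the white knight on c3.
Legal moves: Kd2, Kc2, Ke1, Kc1.
Count: 4.

4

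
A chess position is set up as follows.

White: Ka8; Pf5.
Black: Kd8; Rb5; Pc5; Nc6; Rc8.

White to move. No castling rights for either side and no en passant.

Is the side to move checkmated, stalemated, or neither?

White to move; white king on a8.
In check: yes, from the black rook on c8.
King squares — a7: attacked by Nc6; b7: attacked by Rb5; b8: attacked by Rb5.
Legal moves for White: none.
In check with no legal moves → checkmate.

checkmate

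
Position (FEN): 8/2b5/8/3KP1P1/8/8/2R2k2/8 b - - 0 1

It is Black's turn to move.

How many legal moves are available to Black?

6

Black to move; king on f2.
In check: yes, from the white rook on c2.
Legal moves: Kg3, Kf3, Ke3, Kg1, Kf1, Ke1.
Count: 6.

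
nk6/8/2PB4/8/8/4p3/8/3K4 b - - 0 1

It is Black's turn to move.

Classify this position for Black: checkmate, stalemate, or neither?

Black to move; black king on b8.
In check: yes, from the white bishop on d6.
Legal moves for Black: Kc8, Ka7, Nc7.
Black is in check but has 3 legal moves → neither.

neither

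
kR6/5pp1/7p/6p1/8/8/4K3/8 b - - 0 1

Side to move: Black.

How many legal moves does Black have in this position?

2

Black to move; king on a8.
In check: yes, from the white rook on b8.
Legal moves: Kxb8, Ka7.
Count: 2.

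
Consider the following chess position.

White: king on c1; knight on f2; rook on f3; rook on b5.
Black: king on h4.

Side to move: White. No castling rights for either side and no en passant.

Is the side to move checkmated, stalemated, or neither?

White to move; white king on c1.
In check: no.
Legal moves for White include: Rb8, Rb7, Rb6, Rh5+, Rg5, Rbf5, Re5, Rd5, Rc5, Ra5, Rb4+, Rbb3, Rb2, Rb1, Rf8, Rf7, Rf6, Rff5, ... (list truncated; more exist).
White has legal moves and is not in check → neither.

neither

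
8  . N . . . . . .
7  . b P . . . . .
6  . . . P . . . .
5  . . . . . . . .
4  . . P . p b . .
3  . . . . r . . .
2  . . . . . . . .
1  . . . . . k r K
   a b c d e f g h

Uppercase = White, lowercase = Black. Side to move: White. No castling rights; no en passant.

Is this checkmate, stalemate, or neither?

White to move; white king on h1.
In check: yes, from the black rook on g1.
King squares — g1: attacked by Kf1; g2: attacked by Kf1; h2: attacked by Bf4.
Legal moves for White: none.
In check with no legal moves → checkmate.

checkmate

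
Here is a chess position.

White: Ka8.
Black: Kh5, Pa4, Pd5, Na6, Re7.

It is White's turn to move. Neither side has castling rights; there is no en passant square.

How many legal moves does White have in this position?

White to move; king on a8.
In check: no.
Legal moves: none.
Count: 0.

0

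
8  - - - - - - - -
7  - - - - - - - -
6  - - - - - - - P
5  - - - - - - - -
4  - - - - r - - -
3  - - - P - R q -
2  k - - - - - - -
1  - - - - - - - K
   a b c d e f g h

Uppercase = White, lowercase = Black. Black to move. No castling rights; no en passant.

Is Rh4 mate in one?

yes

After Rh4: white king on h1; in check: yes, from the black rook on h4.
King squares — g1: attacked by Qg3; g2: attacked by Qg3; h2: attacked by Qg3.
White has no legal moves → checkmate.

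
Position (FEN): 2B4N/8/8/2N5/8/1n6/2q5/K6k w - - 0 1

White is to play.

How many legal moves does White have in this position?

1

White to move; king on a1.
In check: yes, from the black knight on b3.
Legal moves: Nxb3.
Count: 1.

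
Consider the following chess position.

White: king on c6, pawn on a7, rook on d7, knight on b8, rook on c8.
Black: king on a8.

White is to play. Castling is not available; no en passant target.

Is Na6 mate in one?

After Na6: black king on a8; in check: yes, from the white rook on c8.
King squares — a7: attacked by Rd7; b7: attacked by Kc6; b8: attacked by Na6.
Black has no legal moves → checkmate.

yes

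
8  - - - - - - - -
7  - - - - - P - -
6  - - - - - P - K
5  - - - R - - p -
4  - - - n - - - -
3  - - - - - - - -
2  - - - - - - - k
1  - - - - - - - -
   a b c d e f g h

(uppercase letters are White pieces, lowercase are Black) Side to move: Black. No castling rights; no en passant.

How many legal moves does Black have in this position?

14

Black to move; king on h2.
In check: no.
Legal moves: Ne6, Nc6, Nf5+, Nb5, Nf3, Nb3, Ne2, Nc2, Kh3, Kg3, Kg2, Kh1, Kg1, g4.
Count: 14.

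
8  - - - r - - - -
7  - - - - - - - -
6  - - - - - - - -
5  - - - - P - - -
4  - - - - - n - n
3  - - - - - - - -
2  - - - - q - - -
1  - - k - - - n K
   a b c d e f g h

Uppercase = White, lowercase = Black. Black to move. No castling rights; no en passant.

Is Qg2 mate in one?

yes

After Qg2: white king on h1; in check: yes, from the black queen on g2.
King squares — g1: attacked by Qg2; g2: attacked by Nf4; h2: attacked by Qg2.
White has no legal moves → checkmate.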